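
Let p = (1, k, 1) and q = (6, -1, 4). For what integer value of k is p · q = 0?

10

p · q = 1·6 + k·(-1) + 1·4 = 10 - 1k
Set equal to 0: -1k = -10, so k = 10.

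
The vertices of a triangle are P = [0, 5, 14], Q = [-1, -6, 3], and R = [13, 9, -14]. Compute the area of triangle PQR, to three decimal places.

PQ = (-1, -11, -11),  PR = (13, 4, -28)
i: (-11)·(-28) - (-11)·4 = 308 - (-44) = 352
j: (-11)·13 - (-1)·(-28) = -143 - 28 = -171
k: (-1)·4 - (-11)·13 = -4 - (-143) = 139
PQ × PR = (352, -171, 139)
|PQ × PR| = √172466 ≈ 415.2903
area = ½ · 415.2903 ≈ 207.645

207.645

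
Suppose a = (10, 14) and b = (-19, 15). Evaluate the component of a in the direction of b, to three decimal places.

a · b = 10·(-19) + 14·15 = -190 + 210 = 20
|b| = √(361 + 225) = √586 ≈ 24.2074
comp_b a = 20 / √586 ≈ 0.826

0.826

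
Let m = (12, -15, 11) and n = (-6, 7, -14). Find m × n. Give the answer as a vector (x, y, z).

(133, 102, -6)

i: (-15)·(-14) - 11·7 = 210 - 77 = 133
j: 11·(-6) - 12·(-14) = -66 - (-168) = 102
k: 12·7 - (-15)·(-6) = 84 - 90 = -6
m × n = (133, 102, -6)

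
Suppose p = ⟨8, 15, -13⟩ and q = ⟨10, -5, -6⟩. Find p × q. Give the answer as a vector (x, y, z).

i: 15·(-6) - (-13)·(-5) = -90 - 65 = -155
j: (-13)·10 - 8·(-6) = -130 - (-48) = -82
k: 8·(-5) - 15·10 = -40 - 150 = -190
p × q = (-155, -82, -190)

(-155, -82, -190)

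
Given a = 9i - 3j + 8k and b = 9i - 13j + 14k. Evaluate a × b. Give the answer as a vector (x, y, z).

i: (-3)·14 - 8·(-13) = -42 - (-104) = 62
j: 8·9 - 9·14 = 72 - 126 = -54
k: 9·(-13) - (-3)·9 = -117 - (-27) = -90
a × b = (62, -54, -90)

(62, -54, -90)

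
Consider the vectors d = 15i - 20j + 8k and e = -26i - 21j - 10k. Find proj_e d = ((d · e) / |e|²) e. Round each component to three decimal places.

d · e = 15·(-26) + (-20)·(-21) + 8·(-10) = -390 + 420 - 80 = -50
|e|² = 676 + 441 + 100 = 1217
proj_e d = (-50/1217) · (-26, -21, -10) ≈ (1.068, 0.863, 0.411)

(1.068, 0.863, 0.411)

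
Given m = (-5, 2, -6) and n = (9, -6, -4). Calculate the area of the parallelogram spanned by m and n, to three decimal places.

i: 2·(-4) - (-6)·(-6) = -8 - 36 = -44
j: (-6)·9 - (-5)·(-4) = -54 - 20 = -74
k: (-5)·(-6) - 2·9 = 30 - 18 = 12
m × n = (-44, -74, 12)
|m × n| = √((-44)² + (-74)² + 12²) = √7556 ≈ 86.9253

86.925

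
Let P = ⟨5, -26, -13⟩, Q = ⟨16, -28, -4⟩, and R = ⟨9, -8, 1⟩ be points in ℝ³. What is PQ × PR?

PQ = (11, -2, 9)
PR = (4, 18, 14)
i: (-2)·14 - 9·18 = -28 - 162 = -190
j: 9·4 - 11·14 = 36 - 154 = -118
k: 11·18 - (-2)·4 = 198 - (-8) = 206
PQ × PR = (-190, -118, 206)

(-190, -118, 206)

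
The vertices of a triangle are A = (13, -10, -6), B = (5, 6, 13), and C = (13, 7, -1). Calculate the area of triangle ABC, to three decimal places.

140.664

AB = (-8, 16, 19),  AC = (0, 17, 5)
i: 16·5 - 19·17 = 80 - 323 = -243
j: 19·0 - (-8)·5 = 0 - (-40) = 40
k: (-8)·17 - 16·0 = -136 - 0 = -136
AB × AC = (-243, 40, -136)
|AB × AC| = √79145 ≈ 281.3272
area = ½ · 281.3272 ≈ 140.664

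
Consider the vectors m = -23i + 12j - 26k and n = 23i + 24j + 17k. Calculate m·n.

-683

m · n = (-23)·23 + 12·24 + (-26)·17 = -529 + 288 - 442 = -683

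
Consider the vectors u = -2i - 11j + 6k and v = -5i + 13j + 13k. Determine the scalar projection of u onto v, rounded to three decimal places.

-2.887

u · v = (-2)·(-5) + (-11)·13 + 6·13 = 10 - 143 + 78 = -55
|v| = √(25 + 169 + 169) = √363 ≈ 19.0526
comp_v u = -55 / √363 ≈ -2.887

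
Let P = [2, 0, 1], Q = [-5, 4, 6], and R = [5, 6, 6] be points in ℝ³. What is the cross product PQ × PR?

PQ = (-7, 4, 5)
PR = (3, 6, 5)
i: 4·5 - 5·6 = 20 - 30 = -10
j: 5·3 - (-7)·5 = 15 - (-35) = 50
k: (-7)·6 - 4·3 = -42 - 12 = -54
PQ × PR = (-10, 50, -54)

(-10, 50, -54)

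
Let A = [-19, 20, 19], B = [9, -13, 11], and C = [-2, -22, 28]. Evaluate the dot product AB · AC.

1790

AB = B − A = (28, -33, -8)
AC = C − A = (17, -42, 9)
AB · AC = 28·17 + (-33)·(-42) + (-8)·9 = 476 + 1386 - 72 = 1790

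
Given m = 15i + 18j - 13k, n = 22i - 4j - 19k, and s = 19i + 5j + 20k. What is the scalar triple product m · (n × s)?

n × s:
i: (-4)·20 - (-19)·5 = -80 - (-95) = 15
j: (-19)·19 - 22·20 = -361 - 440 = -801
k: 22·5 - (-4)·19 = 110 - (-76) = 186
n × s = (15, -801, 186)
m · (n × s) = 15·15 + 18·(-801) + (-13)·186 = 225 - 14418 - 2418 = -16611

-16611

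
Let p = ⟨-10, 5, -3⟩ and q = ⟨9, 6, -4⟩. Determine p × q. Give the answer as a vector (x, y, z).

i: 5·(-4) - (-3)·6 = -20 - (-18) = -2
j: (-3)·9 - (-10)·(-4) = -27 - 40 = -67
k: (-10)·6 - 5·9 = -60 - 45 = -105
p × q = (-2, -67, -105)

(-2, -67, -105)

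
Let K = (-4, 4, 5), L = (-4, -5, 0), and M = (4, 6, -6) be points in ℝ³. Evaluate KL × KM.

(109, -40, 72)

KL = (0, -9, -5)
KM = (8, 2, -11)
i: (-9)·(-11) - (-5)·2 = 99 - (-10) = 109
j: (-5)·8 - 0·(-11) = -40 - 0 = -40
k: 0·2 - (-9)·8 = 0 - (-72) = 72
KL × KM = (109, -40, 72)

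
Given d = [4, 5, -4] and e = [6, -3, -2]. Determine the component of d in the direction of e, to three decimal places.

2.429

d · e = 4·6 + 5·(-3) + (-4)·(-2) = 24 - 15 + 8 = 17
|e| = √(36 + 9 + 4) = √49 ≈ 7.0000
comp_e d = 17 / √49 ≈ 2.429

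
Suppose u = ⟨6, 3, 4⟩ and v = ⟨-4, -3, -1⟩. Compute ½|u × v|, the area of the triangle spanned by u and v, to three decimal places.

i: 3·(-1) - 4·(-3) = -3 - (-12) = 9
j: 4·(-4) - 6·(-1) = -16 - (-6) = -10
k: 6·(-3) - 3·(-4) = -18 - (-12) = -6
u × v = (9, -10, -6)
|u × v| = √(9² + (-10)² + (-6)²) = √217 ≈ 14.7309
area = ½ · 14.7309 ≈ 7.365

7.365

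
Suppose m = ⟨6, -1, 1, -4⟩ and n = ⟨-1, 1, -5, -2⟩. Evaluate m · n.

-4

m · n = 6·(-1) + (-1)·1 + 1·(-5) + (-4)·(-2) = -6 - 1 - 5 + 8 = -4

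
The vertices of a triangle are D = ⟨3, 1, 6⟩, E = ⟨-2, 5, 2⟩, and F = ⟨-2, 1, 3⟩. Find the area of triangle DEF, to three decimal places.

11.927

DE = (-5, 4, -4),  DF = (-5, 0, -3)
i: 4·(-3) - (-4)·0 = -12 - 0 = -12
j: (-4)·(-5) - (-5)·(-3) = 20 - 15 = 5
k: (-5)·0 - 4·(-5) = 0 - (-20) = 20
DE × DF = (-12, 5, 20)
|DE × DF| = √569 ≈ 23.8537
area = ½ · 23.8537 ≈ 11.927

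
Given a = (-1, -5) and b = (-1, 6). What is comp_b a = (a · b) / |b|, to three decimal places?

-4.768

a · b = (-1)·(-1) + (-5)·6 = 1 - 30 = -29
|b| = √(1 + 36) = √37 ≈ 6.0828
comp_b a = -29 / √37 ≈ -4.768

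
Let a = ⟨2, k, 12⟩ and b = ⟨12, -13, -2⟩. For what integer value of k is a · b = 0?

a · b = 2·12 + k·(-13) + 12·(-2) = 0 - 13k
Set equal to 0: -13k = 0, so k = 0.

0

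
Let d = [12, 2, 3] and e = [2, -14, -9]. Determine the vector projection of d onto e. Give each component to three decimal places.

d · e = 12·2 + 2·(-14) + 3·(-9) = 24 - 28 - 27 = -31
|e|² = 4 + 196 + 81 = 281
proj_e d = (-31/281) · (2, -14, -9) ≈ (-0.221, 1.544, 0.993)

(-0.221, 1.544, 0.993)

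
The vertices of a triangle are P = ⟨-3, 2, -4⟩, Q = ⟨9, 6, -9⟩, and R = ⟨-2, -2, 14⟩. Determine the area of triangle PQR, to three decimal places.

116.457

PQ = (12, 4, -5),  PR = (1, -4, 18)
i: 4·18 - (-5)·(-4) = 72 - 20 = 52
j: (-5)·1 - 12·18 = -5 - 216 = -221
k: 12·(-4) - 4·1 = -48 - 4 = -52
PQ × PR = (52, -221, -52)
|PQ × PR| = √54249 ≈ 232.9141
area = ½ · 232.9141 ≈ 116.457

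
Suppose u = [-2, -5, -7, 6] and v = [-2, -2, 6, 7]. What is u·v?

u · v = (-2)·(-2) + (-5)·(-2) + (-7)·6 + 6·7 = 4 + 10 - 42 + 42 = 14

14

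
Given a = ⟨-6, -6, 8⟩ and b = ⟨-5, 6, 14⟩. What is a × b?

i: (-6)·14 - 8·6 = -84 - 48 = -132
j: 8·(-5) - (-6)·14 = -40 - (-84) = 44
k: (-6)·6 - (-6)·(-5) = -36 - 30 = -66
a × b = (-132, 44, -66)

(-132, 44, -66)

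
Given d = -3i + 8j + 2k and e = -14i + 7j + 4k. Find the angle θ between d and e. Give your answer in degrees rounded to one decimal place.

41.6

d · e = (-3)·(-14) + 8·7 + 2·4 = 42 + 56 + 8 = 106
|d|² = 9 + 64 + 4 = 77,  |d| = √77 ≈ 8.774964
|e|² = 196 + 49 + 16 = 261,  |e| = √261 ≈ 16.155494
cos θ = 106 / (8.774964 · 16.155494) ≈ 0.74772
θ = arccos(0.74772) ≈ 41.6°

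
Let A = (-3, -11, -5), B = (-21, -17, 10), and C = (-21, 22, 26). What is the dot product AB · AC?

591

AB = B − A = (-18, -6, 15)
AC = C − A = (-18, 33, 31)
AB · AC = (-18)·(-18) + (-6)·33 + 15·31 = 324 - 198 + 465 = 591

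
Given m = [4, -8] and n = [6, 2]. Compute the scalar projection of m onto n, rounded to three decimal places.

m · n = 4·6 + (-8)·2 = 24 - 16 = 8
|n| = √(36 + 4) = √40 ≈ 6.3246
comp_n m = 8 / √40 ≈ 1.265

1.265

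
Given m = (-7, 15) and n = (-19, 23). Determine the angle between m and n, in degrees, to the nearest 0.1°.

m · n = (-7)·(-19) + 15·23 = 133 + 345 = 478
|m|² = 49 + 225 = 274,  |m| = √274 ≈ 16.552945
|n|² = 361 + 529 = 890,  |n| = √890 ≈ 29.832868
cos θ = 478 / (16.552945 · 29.832868) ≈ 0.96796
θ = arccos(0.96796) ≈ 14.5°

14.5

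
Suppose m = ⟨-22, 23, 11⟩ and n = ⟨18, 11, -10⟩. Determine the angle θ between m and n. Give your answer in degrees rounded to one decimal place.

m · n = (-22)·18 + 23·11 + 11·(-10) = -396 + 253 - 110 = -253
|m|² = 484 + 529 + 121 = 1134,  |m| = √1134 ≈ 33.674916
|n|² = 324 + 121 + 100 = 545,  |n| = √545 ≈ 23.345235
cos θ = -253 / (33.674916 · 23.345235) ≈ -0.32182
θ = arccos(-0.32182) ≈ 108.8°

108.8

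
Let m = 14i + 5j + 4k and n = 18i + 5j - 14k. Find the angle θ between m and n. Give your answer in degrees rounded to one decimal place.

m · n = 14·18 + 5·5 + 4·(-14) = 252 + 25 - 56 = 221
|m|² = 196 + 25 + 16 = 237,  |m| = √237 ≈ 15.394804
|n|² = 324 + 25 + 196 = 545,  |n| = √545 ≈ 23.345235
cos θ = 221 / (15.394804 · 23.345235) ≈ 0.61492
θ = arccos(0.61492) ≈ 52.1°

52.1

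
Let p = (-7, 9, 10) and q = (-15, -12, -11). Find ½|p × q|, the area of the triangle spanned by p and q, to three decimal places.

158.059

i: 9·(-11) - 10·(-12) = -99 - (-120) = 21
j: 10·(-15) - (-7)·(-11) = -150 - 77 = -227
k: (-7)·(-12) - 9·(-15) = 84 - (-135) = 219
p × q = (21, -227, 219)
|p × q| = √(21² + (-227)² + 219²) = √99931 ≈ 316.1186
area = ½ · 316.1186 ≈ 158.059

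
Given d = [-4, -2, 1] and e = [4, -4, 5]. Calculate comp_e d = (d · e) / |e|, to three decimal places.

d · e = (-4)·4 + (-2)·(-4) + 1·5 = -16 + 8 + 5 = -3
|e| = √(16 + 16 + 25) = √57 ≈ 7.5498
comp_e d = -3 / √57 ≈ -0.397

-0.397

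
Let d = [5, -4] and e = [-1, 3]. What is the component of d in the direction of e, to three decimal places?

-5.376

d · e = 5·(-1) + (-4)·3 = -5 - 12 = -17
|e| = √(1 + 9) = √10 ≈ 3.1623
comp_e d = -17 / √10 ≈ -5.376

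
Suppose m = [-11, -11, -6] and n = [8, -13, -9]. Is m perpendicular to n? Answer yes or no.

m · n = (-11)·8 + (-11)·(-13) + (-6)·(-9) = -88 + 143 + 54 = 109
Nonzero, so the vectors are not orthogonal.

no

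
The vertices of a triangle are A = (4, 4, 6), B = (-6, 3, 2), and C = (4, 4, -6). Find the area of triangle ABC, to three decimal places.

AB = (-10, -1, -4),  AC = (0, 0, -12)
i: (-1)·(-12) - (-4)·0 = 12 - 0 = 12
j: (-4)·0 - (-10)·(-12) = 0 - 120 = -120
k: (-10)·0 - (-1)·0 = 0 - 0 = 0
AB × AC = (12, -120, 0)
|AB × AC| = √14544 ≈ 120.5985
area = ½ · 120.5985 ≈ 60.299

60.299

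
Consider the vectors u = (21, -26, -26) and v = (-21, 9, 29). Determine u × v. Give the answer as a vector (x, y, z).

(-520, -63, -357)

i: (-26)·29 - (-26)·9 = -754 - (-234) = -520
j: (-26)·(-21) - 21·29 = 546 - 609 = -63
k: 21·9 - (-26)·(-21) = 189 - 546 = -357
u × v = (-520, -63, -357)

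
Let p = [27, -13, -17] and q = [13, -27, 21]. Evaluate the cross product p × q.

i: (-13)·21 - (-17)·(-27) = -273 - 459 = -732
j: (-17)·13 - 27·21 = -221 - 567 = -788
k: 27·(-27) - (-13)·13 = -729 - (-169) = -560
p × q = (-732, -788, -560)

(-732, -788, -560)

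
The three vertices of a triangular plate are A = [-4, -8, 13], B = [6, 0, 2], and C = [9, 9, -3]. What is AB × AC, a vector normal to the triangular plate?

(59, 17, 66)

AB = (10, 8, -11)
AC = (13, 17, -16)
i: 8·(-16) - (-11)·17 = -128 - (-187) = 59
j: (-11)·13 - 10·(-16) = -143 - (-160) = 17
k: 10·17 - 8·13 = 170 - 104 = 66
AB × AC = (59, 17, 66)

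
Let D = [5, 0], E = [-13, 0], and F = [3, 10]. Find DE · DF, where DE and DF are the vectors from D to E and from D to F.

DE = E − D = (-18, 0)
DF = F − D = (-2, 10)
DE · DF = (-18)·(-2) + 0·10 = 36 + 0 = 36

36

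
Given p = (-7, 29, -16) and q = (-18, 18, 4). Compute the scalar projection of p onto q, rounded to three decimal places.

22.664

p · q = (-7)·(-18) + 29·18 + (-16)·4 = 126 + 522 - 64 = 584
|q| = √(324 + 324 + 16) = √664 ≈ 25.7682
comp_q p = 584 / √664 ≈ 22.664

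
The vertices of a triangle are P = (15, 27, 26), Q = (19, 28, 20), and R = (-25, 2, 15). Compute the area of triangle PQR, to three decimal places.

PQ = (4, 1, -6),  PR = (-40, -25, -11)
i: 1·(-11) - (-6)·(-25) = -11 - 150 = -161
j: (-6)·(-40) - 4·(-11) = 240 - (-44) = 284
k: 4·(-25) - 1·(-40) = -100 - (-40) = -60
PQ × PR = (-161, 284, -60)
|PQ × PR| = √110177 ≈ 331.9292
area = ½ · 331.9292 ≈ 165.965

165.965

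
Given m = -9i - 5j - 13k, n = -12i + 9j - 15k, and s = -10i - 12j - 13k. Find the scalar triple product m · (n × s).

n × s:
i: 9·(-13) - (-15)·(-12) = -117 - 180 = -297
j: (-15)·(-10) - (-12)·(-13) = 150 - 156 = -6
k: (-12)·(-12) - 9·(-10) = 144 - (-90) = 234
n × s = (-297, -6, 234)
m · (n × s) = (-9)·(-297) + (-5)·(-6) + (-13)·234 = 2673 + 30 - 3042 = -339

-339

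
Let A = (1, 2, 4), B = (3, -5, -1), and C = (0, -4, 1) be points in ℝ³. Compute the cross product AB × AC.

(-9, 11, -19)

AB = (2, -7, -5)
AC = (-1, -6, -3)
i: (-7)·(-3) - (-5)·(-6) = 21 - 30 = -9
j: (-5)·(-1) - 2·(-3) = 5 - (-6) = 11
k: 2·(-6) - (-7)·(-1) = -12 - 7 = -19
AB × AC = (-9, 11, -19)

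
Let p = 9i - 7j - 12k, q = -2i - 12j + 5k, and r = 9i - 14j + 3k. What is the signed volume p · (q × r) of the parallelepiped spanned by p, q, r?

-1683

q × r:
i: (-12)·3 - 5·(-14) = -36 - (-70) = 34
j: 5·9 - (-2)·3 = 45 - (-6) = 51
k: (-2)·(-14) - (-12)·9 = 28 - (-108) = 136
q × r = (34, 51, 136)
p · (q × r) = 9·34 + (-7)·51 + (-12)·136 = 306 - 357 - 1632 = -1683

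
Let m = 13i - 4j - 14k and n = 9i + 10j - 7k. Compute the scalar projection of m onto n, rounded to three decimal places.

11.539

m · n = 13·9 + (-4)·10 + (-14)·(-7) = 117 - 40 + 98 = 175
|n| = √(81 + 100 + 49) = √230 ≈ 15.1658
comp_n m = 175 / √230 ≈ 11.539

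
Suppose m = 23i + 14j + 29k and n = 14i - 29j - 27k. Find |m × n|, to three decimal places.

1419.108

i: 14·(-27) - 29·(-29) = -378 - (-841) = 463
j: 29·14 - 23·(-27) = 406 - (-621) = 1027
k: 23·(-29) - 14·14 = -667 - 196 = -863
m × n = (463, 1027, -863)
|m × n| = √(463² + 1027² + (-863)²) = √2013867 ≈ 1419.1078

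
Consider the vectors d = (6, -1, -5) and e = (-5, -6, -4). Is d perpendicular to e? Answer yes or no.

no

d · e = 6·(-5) + (-1)·(-6) + (-5)·(-4) = -30 + 6 + 20 = -4
Nonzero, so the vectors are not orthogonal.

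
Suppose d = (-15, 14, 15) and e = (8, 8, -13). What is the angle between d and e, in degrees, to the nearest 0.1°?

117.6

d · e = (-15)·8 + 14·8 + 15·(-13) = -120 + 112 - 195 = -203
|d|² = 225 + 196 + 225 = 646,  |d| = √646 ≈ 25.416530
|e|² = 64 + 64 + 169 = 297,  |e| = √297 ≈ 17.233688
cos θ = -203 / (25.416530 · 17.233688) ≈ -0.46345
θ = arccos(-0.46345) ≈ 117.6°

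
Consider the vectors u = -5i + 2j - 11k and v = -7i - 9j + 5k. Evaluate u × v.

i: 2·5 - (-11)·(-9) = 10 - 99 = -89
j: (-11)·(-7) - (-5)·5 = 77 - (-25) = 102
k: (-5)·(-9) - 2·(-7) = 45 - (-14) = 59
u × v = (-89, 102, 59)

(-89, 102, 59)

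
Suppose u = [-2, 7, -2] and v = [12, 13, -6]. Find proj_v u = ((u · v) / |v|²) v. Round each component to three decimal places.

u · v = (-2)·12 + 7·13 + (-2)·(-6) = -24 + 91 + 12 = 79
|v|² = 144 + 169 + 36 = 349
proj_v u = (79/349) · (12, 13, -6) ≈ (2.716, 2.943, -1.358)

(2.716, 2.943, -1.358)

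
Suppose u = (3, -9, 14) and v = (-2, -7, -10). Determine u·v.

-83

u · v = 3·(-2) + (-9)·(-7) + 14·(-10) = -6 + 63 - 140 = -83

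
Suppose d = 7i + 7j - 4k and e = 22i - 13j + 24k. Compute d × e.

(116, -256, -245)

i: 7·24 - (-4)·(-13) = 168 - 52 = 116
j: (-4)·22 - 7·24 = -88 - 168 = -256
k: 7·(-13) - 7·22 = -91 - 154 = -245
d × e = (116, -256, -245)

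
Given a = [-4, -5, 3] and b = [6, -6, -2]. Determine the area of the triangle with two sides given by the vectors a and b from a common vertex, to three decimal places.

i: (-5)·(-2) - 3·(-6) = 10 - (-18) = 28
j: 3·6 - (-4)·(-2) = 18 - 8 = 10
k: (-4)·(-6) - (-5)·6 = 24 - (-30) = 54
a × b = (28, 10, 54)
|a × b| = √(28² + 10² + 54²) = √3800 ≈ 61.6441
area = ½ · 61.6441 ≈ 30.822

30.822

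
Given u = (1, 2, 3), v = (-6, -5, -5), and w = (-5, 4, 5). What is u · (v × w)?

-42

v × w:
i: (-5)·5 - (-5)·4 = -25 - (-20) = -5
j: (-5)·(-5) - (-6)·5 = 25 - (-30) = 55
k: (-6)·4 - (-5)·(-5) = -24 - 25 = -49
v × w = (-5, 55, -49)
u · (v × w) = 1·(-5) + 2·55 + 3·(-49) = -5 + 110 - 147 = -42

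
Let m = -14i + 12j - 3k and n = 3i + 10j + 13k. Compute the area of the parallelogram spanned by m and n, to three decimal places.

i: 12·13 - (-3)·10 = 156 - (-30) = 186
j: (-3)·3 - (-14)·13 = -9 - (-182) = 173
k: (-14)·10 - 12·3 = -140 - 36 = -176
m × n = (186, 173, -176)
|m × n| = √(186² + 173² + (-176)²) = √95501 ≈ 309.0324

309.032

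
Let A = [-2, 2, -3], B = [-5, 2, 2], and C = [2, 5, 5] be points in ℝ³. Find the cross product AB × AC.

(-15, 44, -9)

AB = (-3, 0, 5)
AC = (4, 3, 8)
i: 0·8 - 5·3 = 0 - 15 = -15
j: 5·4 - (-3)·8 = 20 - (-24) = 44
k: (-3)·3 - 0·4 = -9 - 0 = -9
AB × AC = (-15, 44, -9)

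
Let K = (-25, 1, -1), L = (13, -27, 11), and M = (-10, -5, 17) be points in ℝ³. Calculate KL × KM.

KL = (38, -28, 12)
KM = (15, -6, 18)
i: (-28)·18 - 12·(-6) = -504 - (-72) = -432
j: 12·15 - 38·18 = 180 - 684 = -504
k: 38·(-6) - (-28)·15 = -228 - (-420) = 192
KL × KM = (-432, -504, 192)

(-432, -504, 192)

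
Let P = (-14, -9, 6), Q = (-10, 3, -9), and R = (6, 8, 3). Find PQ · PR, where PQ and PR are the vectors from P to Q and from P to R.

PQ = Q − P = (4, 12, -15)
PR = R − P = (20, 17, -3)
PQ · PR = 4·20 + 12·17 + (-15)·(-3) = 80 + 204 + 45 = 329

329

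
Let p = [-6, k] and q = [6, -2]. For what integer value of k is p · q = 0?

-18

p · q = (-6)·6 + k·(-2) = -36 - 2k
Set equal to 0: -2k = 36, so k = -18.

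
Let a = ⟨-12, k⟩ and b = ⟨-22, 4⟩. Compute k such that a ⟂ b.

a · b = (-12)·(-22) + k·4 = 264 + 4k
Set equal to 0: 4k = -264, so k = -66.

-66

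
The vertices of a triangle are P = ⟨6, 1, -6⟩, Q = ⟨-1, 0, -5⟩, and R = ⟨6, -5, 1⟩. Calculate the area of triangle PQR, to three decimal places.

PQ = (-7, -1, 1),  PR = (0, -6, 7)
i: (-1)·7 - 1·(-6) = -7 - (-6) = -1
j: 1·0 - (-7)·7 = 0 - (-49) = 49
k: (-7)·(-6) - (-1)·0 = 42 - 0 = 42
PQ × PR = (-1, 49, 42)
|PQ × PR| = √4166 ≈ 64.5446
area = ½ · 64.5446 ≈ 32.272

32.272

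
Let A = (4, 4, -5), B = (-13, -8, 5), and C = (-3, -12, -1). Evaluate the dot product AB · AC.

351

AB = B − A = (-17, -12, 10)
AC = C − A = (-7, -16, 4)
AB · AC = (-17)·(-7) + (-12)·(-16) + 10·4 = 119 + 192 + 40 = 351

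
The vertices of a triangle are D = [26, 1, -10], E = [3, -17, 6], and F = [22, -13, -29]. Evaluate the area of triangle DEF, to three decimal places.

DE = (-23, -18, 16),  DF = (-4, -14, -19)
i: (-18)·(-19) - 16·(-14) = 342 - (-224) = 566
j: 16·(-4) - (-23)·(-19) = -64 - 437 = -501
k: (-23)·(-14) - (-18)·(-4) = 322 - 72 = 250
DE × DF = (566, -501, 250)
|DE × DF| = √633857 ≈ 796.1514
area = ½ · 796.1514 ≈ 398.076

398.076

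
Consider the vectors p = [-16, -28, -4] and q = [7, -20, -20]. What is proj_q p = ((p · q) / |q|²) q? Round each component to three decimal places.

(4.353, -12.438, -12.438)

p · q = (-16)·7 + (-28)·(-20) + (-4)·(-20) = -112 + 560 + 80 = 528
|q|² = 49 + 400 + 400 = 849
proj_q p = (528/849) · (7, -20, -20) ≈ (4.353, -12.438, -12.438)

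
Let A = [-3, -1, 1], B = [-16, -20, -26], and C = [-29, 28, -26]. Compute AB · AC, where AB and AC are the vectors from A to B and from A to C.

516

AB = B − A = (-13, -19, -27)
AC = C − A = (-26, 29, -27)
AB · AC = (-13)·(-26) + (-19)·29 + (-27)·(-27) = 338 - 551 + 729 = 516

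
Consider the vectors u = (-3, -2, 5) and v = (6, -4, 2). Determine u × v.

i: (-2)·2 - 5·(-4) = -4 - (-20) = 16
j: 5·6 - (-3)·2 = 30 - (-6) = 36
k: (-3)·(-4) - (-2)·6 = 12 - (-12) = 24
u × v = (16, 36, 24)

(16, 36, 24)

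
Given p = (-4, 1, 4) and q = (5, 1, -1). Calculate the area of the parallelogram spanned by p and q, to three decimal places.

19.026

i: 1·(-1) - 4·1 = -1 - 4 = -5
j: 4·5 - (-4)·(-1) = 20 - 4 = 16
k: (-4)·1 - 1·5 = -4 - 5 = -9
p × q = (-5, 16, -9)
|p × q| = √((-5)² + 16² + (-9)²) = √362 ≈ 19.0263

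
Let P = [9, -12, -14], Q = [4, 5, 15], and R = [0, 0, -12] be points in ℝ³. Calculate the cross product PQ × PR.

PQ = (-5, 17, 29)
PR = (-9, 12, 2)
i: 17·2 - 29·12 = 34 - 348 = -314
j: 29·(-9) - (-5)·2 = -261 - (-10) = -251
k: (-5)·12 - 17·(-9) = -60 - (-153) = 93
PQ × PR = (-314, -251, 93)

(-314, -251, 93)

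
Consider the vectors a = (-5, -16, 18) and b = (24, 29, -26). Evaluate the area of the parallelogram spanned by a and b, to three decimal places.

399.451

i: (-16)·(-26) - 18·29 = 416 - 522 = -106
j: 18·24 - (-5)·(-26) = 432 - 130 = 302
k: (-5)·29 - (-16)·24 = -145 - (-384) = 239
a × b = (-106, 302, 239)
|a × b| = √((-106)² + 302² + 239²) = √159561 ≈ 399.4509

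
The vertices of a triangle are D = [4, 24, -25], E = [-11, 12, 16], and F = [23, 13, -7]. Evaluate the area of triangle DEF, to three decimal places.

DE = (-15, -12, 41),  DF = (19, -11, 18)
i: (-12)·18 - 41·(-11) = -216 - (-451) = 235
j: 41·19 - (-15)·18 = 779 - (-270) = 1049
k: (-15)·(-11) - (-12)·19 = 165 - (-228) = 393
DE × DF = (235, 1049, 393)
|DE × DF| = √1310075 ≈ 1144.5851
area = ½ · 1144.5851 ≈ 572.293

572.293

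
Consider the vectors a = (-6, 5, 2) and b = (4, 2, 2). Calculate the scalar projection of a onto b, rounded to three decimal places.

-2.041

a · b = (-6)·4 + 5·2 + 2·2 = -24 + 10 + 4 = -10
|b| = √(16 + 4 + 4) = √24 ≈ 4.8990
comp_b a = -10 / √24 ≈ -2.041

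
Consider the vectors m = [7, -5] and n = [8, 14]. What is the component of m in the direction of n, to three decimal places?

m · n = 7·8 + (-5)·14 = 56 - 70 = -14
|n| = √(64 + 196) = √260 ≈ 16.1245
comp_n m = -14 / √260 ≈ -0.868

-0.868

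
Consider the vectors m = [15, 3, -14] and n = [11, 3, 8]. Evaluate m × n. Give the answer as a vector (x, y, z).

(66, -274, 12)

i: 3·8 - (-14)·3 = 24 - (-42) = 66
j: (-14)·11 - 15·8 = -154 - 120 = -274
k: 15·3 - 3·11 = 45 - 33 = 12
m × n = (66, -274, 12)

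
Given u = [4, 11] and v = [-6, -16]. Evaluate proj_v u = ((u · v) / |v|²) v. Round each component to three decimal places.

(4.110, 10.959)

u · v = 4·(-6) + 11·(-16) = -24 - 176 = -200
|v|² = 36 + 256 = 292
proj_v u = (-200/292) · (-6, -16) ≈ (4.110, 10.959)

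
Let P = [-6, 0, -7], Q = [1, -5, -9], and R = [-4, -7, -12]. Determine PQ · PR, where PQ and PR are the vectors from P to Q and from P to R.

PQ = Q − P = (7, -5, -2)
PR = R − P = (2, -7, -5)
PQ · PR = 7·2 + (-5)·(-7) + (-2)·(-5) = 14 + 35 + 10 = 59

59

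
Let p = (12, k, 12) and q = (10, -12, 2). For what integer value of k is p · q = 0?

12

p · q = 12·10 + k·(-12) + 12·2 = 144 - 12k
Set equal to 0: -12k = -144, so k = 12.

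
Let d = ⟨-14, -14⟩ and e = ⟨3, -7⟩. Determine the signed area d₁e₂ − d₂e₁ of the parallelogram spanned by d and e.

(-14)·(-7) - (-14)·3 = 98 - (-42) = 140

140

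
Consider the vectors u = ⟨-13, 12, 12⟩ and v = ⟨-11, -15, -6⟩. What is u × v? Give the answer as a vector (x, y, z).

(108, -210, 327)

i: 12·(-6) - 12·(-15) = -72 - (-180) = 108
j: 12·(-11) - (-13)·(-6) = -132 - 78 = -210
k: (-13)·(-15) - 12·(-11) = 195 - (-132) = 327
u × v = (108, -210, 327)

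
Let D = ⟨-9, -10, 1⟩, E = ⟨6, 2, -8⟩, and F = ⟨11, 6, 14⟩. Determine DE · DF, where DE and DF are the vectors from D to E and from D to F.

375

DE = E − D = (15, 12, -9)
DF = F − D = (20, 16, 13)
DE · DF = 15·20 + 12·16 + (-9)·13 = 300 + 192 - 117 = 375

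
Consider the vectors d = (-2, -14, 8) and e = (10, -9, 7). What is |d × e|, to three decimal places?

185.677

i: (-14)·7 - 8·(-9) = -98 - (-72) = -26
j: 8·10 - (-2)·7 = 80 - (-14) = 94
k: (-2)·(-9) - (-14)·10 = 18 - (-140) = 158
d × e = (-26, 94, 158)
|d × e| = √((-26)² + 94² + 158²) = √34476 ≈ 185.6771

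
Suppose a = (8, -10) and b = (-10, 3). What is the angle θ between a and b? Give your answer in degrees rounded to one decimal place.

a · b = 8·(-10) + (-10)·3 = -80 - 30 = -110
|a|² = 64 + 100 = 164,  |a| = √164 ≈ 12.806248
|b|² = 100 + 9 = 109,  |b| = √109 ≈ 10.440307
cos θ = -110 / (12.806248 · 10.440307) ≈ -0.82273
θ = arccos(-0.82273) ≈ 145.4°

145.4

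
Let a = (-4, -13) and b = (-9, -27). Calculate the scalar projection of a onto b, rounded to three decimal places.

a · b = (-4)·(-9) + (-13)·(-27) = 36 + 351 = 387
|b| = √(81 + 729) = √810 ≈ 28.4605
comp_b a = 387 / √810 ≈ 13.598

13.598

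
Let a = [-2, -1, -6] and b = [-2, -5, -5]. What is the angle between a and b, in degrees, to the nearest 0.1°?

34.0

a · b = (-2)·(-2) + (-1)·(-5) + (-6)·(-5) = 4 + 5 + 30 = 39
|a|² = 4 + 1 + 36 = 41,  |a| = √41 ≈ 6.403124
|b|² = 4 + 25 + 25 = 54,  |b| = √54 ≈ 7.348469
cos θ = 39 / (6.403124 · 7.348469) ≈ 0.82885
θ = arccos(0.82885) ≈ 34.0°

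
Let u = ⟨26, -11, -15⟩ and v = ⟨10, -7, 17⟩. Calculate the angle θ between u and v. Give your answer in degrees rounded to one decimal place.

83.0

u · v = 26·10 + (-11)·(-7) + (-15)·17 = 260 + 77 - 255 = 82
|u|² = 676 + 121 + 225 = 1022,  |u| = √1022 ≈ 31.968735
|v|² = 100 + 49 + 289 = 438,  |v| = √438 ≈ 20.928450
cos θ = 82 / (31.968735 · 20.928450) ≈ 0.12256
θ = arccos(0.12256) ≈ 83.0°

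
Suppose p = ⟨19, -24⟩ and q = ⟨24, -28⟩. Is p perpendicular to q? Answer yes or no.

no

p · q = 19·24 + (-24)·(-28) = 456 + 672 = 1128
Nonzero, so the vectors are not orthogonal.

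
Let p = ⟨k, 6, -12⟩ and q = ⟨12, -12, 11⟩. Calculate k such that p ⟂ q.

17

p · q = k·12 + 6·(-12) + (-12)·11 = -204 + 12k
Set equal to 0: 12k = 204, so k = 17.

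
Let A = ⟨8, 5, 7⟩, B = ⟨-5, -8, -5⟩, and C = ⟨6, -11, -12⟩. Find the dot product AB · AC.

462

AB = B − A = (-13, -13, -12)
AC = C − A = (-2, -16, -19)
AB · AC = (-13)·(-2) + (-13)·(-16) + (-12)·(-19) = 26 + 208 + 228 = 462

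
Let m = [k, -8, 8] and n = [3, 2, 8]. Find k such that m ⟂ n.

-16

m · n = k·3 + (-8)·2 + 8·8 = 48 + 3k
Set equal to 0: 3k = -48, so k = -16.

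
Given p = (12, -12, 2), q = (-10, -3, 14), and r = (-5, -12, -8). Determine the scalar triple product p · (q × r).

4314

q × r:
i: (-3)·(-8) - 14·(-12) = 24 - (-168) = 192
j: 14·(-5) - (-10)·(-8) = -70 - 80 = -150
k: (-10)·(-12) - (-3)·(-5) = 120 - 15 = 105
q × r = (192, -150, 105)
p · (q × r) = 12·192 + (-12)·(-150) + 2·105 = 2304 + 1800 + 210 = 4314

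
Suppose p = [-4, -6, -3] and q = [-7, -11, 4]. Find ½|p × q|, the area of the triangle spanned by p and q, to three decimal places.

33.993

i: (-6)·4 - (-3)·(-11) = -24 - 33 = -57
j: (-3)·(-7) - (-4)·4 = 21 - (-16) = 37
k: (-4)·(-11) - (-6)·(-7) = 44 - 42 = 2
p × q = (-57, 37, 2)
|p × q| = √((-57)² + 37² + 2²) = √4622 ≈ 67.9853
area = ½ · 67.9853 ≈ 33.993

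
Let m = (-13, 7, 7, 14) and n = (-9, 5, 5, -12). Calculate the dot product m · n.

19

m · n = (-13)·(-9) + 7·5 + 7·5 + 14·(-12) = 117 + 35 + 35 - 168 = 19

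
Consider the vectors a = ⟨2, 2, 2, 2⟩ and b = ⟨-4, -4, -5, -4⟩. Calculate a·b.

a · b = 2·(-4) + 2·(-4) + 2·(-5) + 2·(-4) = -8 - 8 - 10 - 8 = -34

-34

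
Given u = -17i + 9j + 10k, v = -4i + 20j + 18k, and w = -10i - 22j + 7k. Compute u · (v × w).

-7600

v × w:
i: 20·7 - 18·(-22) = 140 - (-396) = 536
j: 18·(-10) - (-4)·7 = -180 - (-28) = -152
k: (-4)·(-22) - 20·(-10) = 88 - (-200) = 288
v × w = (536, -152, 288)
u · (v × w) = (-17)·536 + 9·(-152) + 10·288 = -9112 - 1368 + 2880 = -7600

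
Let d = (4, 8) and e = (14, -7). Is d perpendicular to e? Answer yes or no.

d · e = 4·14 + 8·(-7) = 56 - 56 = 0
Zero, so the vectors are orthogonal.

yes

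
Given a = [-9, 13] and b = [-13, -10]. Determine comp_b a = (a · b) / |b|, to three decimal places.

a · b = (-9)·(-13) + 13·(-10) = 117 - 130 = -13
|b| = √(169 + 100) = √269 ≈ 16.4012
comp_b a = -13 / √269 ≈ -0.793

-0.793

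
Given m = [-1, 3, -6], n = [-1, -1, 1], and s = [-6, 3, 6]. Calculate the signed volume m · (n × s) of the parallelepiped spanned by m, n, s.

63

n × s:
i: (-1)·6 - 1·3 = -6 - 3 = -9
j: 1·(-6) - (-1)·6 = -6 - (-6) = 0
k: (-1)·3 - (-1)·(-6) = -3 - 6 = -9
n × s = (-9, 0, -9)
m · (n × s) = (-1)·(-9) + 3·0 + (-6)·(-9) = 9 + 0 + 54 = 63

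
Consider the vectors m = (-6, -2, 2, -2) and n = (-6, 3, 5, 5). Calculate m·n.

30

m · n = (-6)·(-6) + (-2)·3 + 2·5 + (-2)·5 = 36 - 6 + 10 - 10 = 30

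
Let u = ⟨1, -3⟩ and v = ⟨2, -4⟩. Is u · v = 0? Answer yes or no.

u · v = 1·2 + (-3)·(-4) = 2 + 12 = 14
Nonzero, so the vectors are not orthogonal.

no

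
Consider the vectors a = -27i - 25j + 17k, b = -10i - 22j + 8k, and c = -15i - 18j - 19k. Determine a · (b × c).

b × c:
i: (-22)·(-19) - 8·(-18) = 418 - (-144) = 562
j: 8·(-15) - (-10)·(-19) = -120 - 190 = -310
k: (-10)·(-18) - (-22)·(-15) = 180 - 330 = -150
b × c = (562, -310, -150)
a · (b × c) = (-27)·562 + (-25)·(-310) + 17·(-150) = -15174 + 7750 - 2550 = -9974

-9974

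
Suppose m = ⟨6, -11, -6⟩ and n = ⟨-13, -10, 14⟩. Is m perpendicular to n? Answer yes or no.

no

m · n = 6·(-13) + (-11)·(-10) + (-6)·14 = -78 + 110 - 84 = -52
Nonzero, so the vectors are not orthogonal.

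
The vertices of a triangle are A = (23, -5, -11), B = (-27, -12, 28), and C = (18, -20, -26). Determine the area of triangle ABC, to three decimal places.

685.629

AB = (-50, -7, 39),  AC = (-5, -15, -15)
i: (-7)·(-15) - 39·(-15) = 105 - (-585) = 690
j: 39·(-5) - (-50)·(-15) = -195 - 750 = -945
k: (-50)·(-15) - (-7)·(-5) = 750 - 35 = 715
AB × AC = (690, -945, 715)
|AB × AC| = √1880350 ≈ 1371.2585
area = ½ · 1371.2585 ≈ 685.629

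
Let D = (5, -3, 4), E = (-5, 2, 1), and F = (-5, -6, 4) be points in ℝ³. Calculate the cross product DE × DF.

DE = (-10, 5, -3)
DF = (-10, -3, 0)
i: 5·0 - (-3)·(-3) = 0 - 9 = -9
j: (-3)·(-10) - (-10)·0 = 30 - 0 = 30
k: (-10)·(-3) - 5·(-10) = 30 - (-50) = 80
DE × DF = (-9, 30, 80)

(-9, 30, 80)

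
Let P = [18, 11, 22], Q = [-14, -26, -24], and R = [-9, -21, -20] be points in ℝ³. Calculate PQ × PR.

(82, -102, 25)

PQ = (-32, -37, -46)
PR = (-27, -32, -42)
i: (-37)·(-42) - (-46)·(-32) = 1554 - 1472 = 82
j: (-46)·(-27) - (-32)·(-42) = 1242 - 1344 = -102
k: (-32)·(-32) - (-37)·(-27) = 1024 - 999 = 25
PQ × PR = (82, -102, 25)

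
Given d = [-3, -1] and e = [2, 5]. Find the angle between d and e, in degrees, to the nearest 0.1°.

130.2

d · e = (-3)·2 + (-1)·5 = -6 - 5 = -11
|d|² = 9 + 1 = 10,  |d| = √10 ≈ 3.162278
|e|² = 4 + 25 = 29,  |e| = √29 ≈ 5.385165
cos θ = -11 / (3.162278 · 5.385165) ≈ -0.64594
θ = arccos(-0.64594) ≈ 130.2°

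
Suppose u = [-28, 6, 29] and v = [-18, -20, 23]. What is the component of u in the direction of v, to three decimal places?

u · v = (-28)·(-18) + 6·(-20) + 29·23 = 504 - 120 + 667 = 1051
|v| = √(324 + 400 + 529) = √1253 ≈ 35.3977
comp_v u = 1051 / √1253 ≈ 29.691

29.691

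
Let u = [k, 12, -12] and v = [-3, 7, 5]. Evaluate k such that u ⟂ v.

8

u · v = k·(-3) + 12·7 + (-12)·5 = 24 - 3k
Set equal to 0: -3k = -24, so k = 8.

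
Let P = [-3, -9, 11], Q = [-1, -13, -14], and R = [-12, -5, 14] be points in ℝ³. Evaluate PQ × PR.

PQ = (2, -4, -25)
PR = (-9, 4, 3)
i: (-4)·3 - (-25)·4 = -12 - (-100) = 88
j: (-25)·(-9) - 2·3 = 225 - 6 = 219
k: 2·4 - (-4)·(-9) = 8 - 36 = -28
PQ × PR = (88, 219, -28)

(88, 219, -28)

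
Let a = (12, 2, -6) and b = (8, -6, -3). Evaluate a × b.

(-42, -12, -88)

i: 2·(-3) - (-6)·(-6) = -6 - 36 = -42
j: (-6)·8 - 12·(-3) = -48 - (-36) = -12
k: 12·(-6) - 2·8 = -72 - 16 = -88
a × b = (-42, -12, -88)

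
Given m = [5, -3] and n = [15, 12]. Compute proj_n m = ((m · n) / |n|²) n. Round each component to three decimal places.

(1.585, 1.268)

m · n = 5·15 + (-3)·12 = 75 - 36 = 39
|n|² = 225 + 144 = 369
proj_n m = (39/369) · (15, 12) ≈ (1.585, 1.268)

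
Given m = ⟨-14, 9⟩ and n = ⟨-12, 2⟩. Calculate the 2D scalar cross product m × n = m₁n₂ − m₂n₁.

80

(-14)·2 - 9·(-12) = -28 - (-108) = 80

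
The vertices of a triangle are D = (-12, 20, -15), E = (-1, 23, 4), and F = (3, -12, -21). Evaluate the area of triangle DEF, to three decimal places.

DE = (11, 3, 19),  DF = (15, -32, -6)
i: 3·(-6) - 19·(-32) = -18 - (-608) = 590
j: 19·15 - 11·(-6) = 285 - (-66) = 351
k: 11·(-32) - 3·15 = -352 - 45 = -397
DE × DF = (590, 351, -397)
|DE × DF| = √628910 ≈ 793.0385
area = ½ · 793.0385 ≈ 396.519

396.519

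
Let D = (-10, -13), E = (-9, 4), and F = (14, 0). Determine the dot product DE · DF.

245

DE = E − D = (1, 17)
DF = F − D = (24, 13)
DE · DF = 1·24 + 17·13 = 24 + 221 = 245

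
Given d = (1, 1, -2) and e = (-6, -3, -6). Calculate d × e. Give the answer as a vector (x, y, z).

(-12, 18, 3)

i: 1·(-6) - (-2)·(-3) = -6 - 6 = -12
j: (-2)·(-6) - 1·(-6) = 12 - (-6) = 18
k: 1·(-3) - 1·(-6) = -3 - (-6) = 3
d × e = (-12, 18, 3)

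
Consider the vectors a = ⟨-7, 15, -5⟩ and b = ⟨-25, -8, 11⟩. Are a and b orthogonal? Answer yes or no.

a · b = (-7)·(-25) + 15·(-8) + (-5)·11 = 175 - 120 - 55 = 0
Zero, so the vectors are orthogonal.

yes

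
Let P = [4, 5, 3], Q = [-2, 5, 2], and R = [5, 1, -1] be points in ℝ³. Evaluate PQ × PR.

PQ = (-6, 0, -1)
PR = (1, -4, -4)
i: 0·(-4) - (-1)·(-4) = 0 - 4 = -4
j: (-1)·1 - (-6)·(-4) = -1 - 24 = -25
k: (-6)·(-4) - 0·1 = 24 - 0 = 24
PQ × PR = (-4, -25, 24)

(-4, -25, 24)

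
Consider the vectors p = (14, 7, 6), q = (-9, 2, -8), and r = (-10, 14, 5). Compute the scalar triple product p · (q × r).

q × r:
i: 2·5 - (-8)·14 = 10 - (-112) = 122
j: (-8)·(-10) - (-9)·5 = 80 - (-45) = 125
k: (-9)·14 - 2·(-10) = -126 - (-20) = -106
q × r = (122, 125, -106)
p · (q × r) = 14·122 + 7·125 + 6·(-106) = 1708 + 875 - 636 = 1947

1947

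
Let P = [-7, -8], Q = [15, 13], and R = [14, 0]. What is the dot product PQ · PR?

630

PQ = Q − P = (22, 21)
PR = R − P = (21, 8)
PQ · PR = 22·21 + 21·8 = 462 + 168 = 630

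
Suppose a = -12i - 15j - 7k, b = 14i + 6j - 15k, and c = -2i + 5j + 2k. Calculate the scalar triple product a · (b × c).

b × c:
i: 6·2 - (-15)·5 = 12 - (-75) = 87
j: (-15)·(-2) - 14·2 = 30 - 28 = 2
k: 14·5 - 6·(-2) = 70 - (-12) = 82
b × c = (87, 2, 82)
a · (b × c) = (-12)·87 + (-15)·2 + (-7)·82 = -1044 - 30 - 574 = -1648

-1648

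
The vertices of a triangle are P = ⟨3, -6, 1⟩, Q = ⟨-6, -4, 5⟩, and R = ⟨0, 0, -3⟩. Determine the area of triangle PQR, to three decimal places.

37.523

PQ = (-9, 2, 4),  PR = (-3, 6, -4)
i: 2·(-4) - 4·6 = -8 - 24 = -32
j: 4·(-3) - (-9)·(-4) = -12 - 36 = -48
k: (-9)·6 - 2·(-3) = -54 - (-6) = -48
PQ × PR = (-32, -48, -48)
|PQ × PR| = √5632 ≈ 75.0467
area = ½ · 75.0467 ≈ 37.523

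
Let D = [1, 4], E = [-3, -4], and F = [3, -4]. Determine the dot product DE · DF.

56

DE = E − D = (-4, -8)
DF = F − D = (2, -8)
DE · DF = (-4)·2 + (-8)·(-8) = -8 + 64 = 56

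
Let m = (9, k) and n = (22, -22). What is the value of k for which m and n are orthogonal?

m · n = 9·22 + k·(-22) = 198 - 22k
Set equal to 0: -22k = -198, so k = 9.

9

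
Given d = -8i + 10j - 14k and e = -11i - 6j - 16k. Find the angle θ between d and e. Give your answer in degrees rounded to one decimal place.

49.2

d · e = (-8)·(-11) + 10·(-6) + (-14)·(-16) = 88 - 60 + 224 = 252
|d|² = 64 + 100 + 196 = 360,  |d| = √360 ≈ 18.973666
|e|² = 121 + 36 + 256 = 413,  |e| = √413 ≈ 20.322401
cos θ = 252 / (18.973666 · 20.322401) ≈ 0.65354
θ = arccos(0.65354) ≈ 49.2°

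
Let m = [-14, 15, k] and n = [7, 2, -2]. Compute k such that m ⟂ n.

-34

m · n = (-14)·7 + 15·2 + k·(-2) = -68 - 2k
Set equal to 0: -2k = 68, so k = -34.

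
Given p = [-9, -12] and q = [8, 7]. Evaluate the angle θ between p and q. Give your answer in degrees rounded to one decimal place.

168.1

p · q = (-9)·8 + (-12)·7 = -72 - 84 = -156
|p|² = 81 + 144 = 225,  |p| = √225 ≈ 15.000000
|q|² = 64 + 49 = 113,  |q| = √113 ≈ 10.630146
cos θ = -156 / (15.000000 · 10.630146) ≈ -0.97835
θ = arccos(-0.97835) ≈ 168.1°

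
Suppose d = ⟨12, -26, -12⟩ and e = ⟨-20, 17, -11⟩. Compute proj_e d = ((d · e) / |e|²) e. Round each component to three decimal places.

(13.580, -11.543, 7.469)

d · e = 12·(-20) + (-26)·17 + (-12)·(-11) = -240 - 442 + 132 = -550
|e|² = 400 + 289 + 121 = 810
proj_e d = (-550/810) · (-20, 17, -11) ≈ (13.580, -11.543, 7.469)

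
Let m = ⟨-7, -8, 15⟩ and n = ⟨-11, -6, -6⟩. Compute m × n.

(138, -207, -46)

i: (-8)·(-6) - 15·(-6) = 48 - (-90) = 138
j: 15·(-11) - (-7)·(-6) = -165 - 42 = -207
k: (-7)·(-6) - (-8)·(-11) = 42 - 88 = -46
m × n = (138, -207, -46)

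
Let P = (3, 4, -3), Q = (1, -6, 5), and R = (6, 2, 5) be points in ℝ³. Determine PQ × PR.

PQ = (-2, -10, 8)
PR = (3, -2, 8)
i: (-10)·8 - 8·(-2) = -80 - (-16) = -64
j: 8·3 - (-2)·8 = 24 - (-16) = 40
k: (-2)·(-2) - (-10)·3 = 4 - (-30) = 34
PQ × PR = (-64, 40, 34)

(-64, 40, 34)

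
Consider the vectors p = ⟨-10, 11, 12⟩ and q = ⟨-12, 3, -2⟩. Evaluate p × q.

i: 11·(-2) - 12·3 = -22 - 36 = -58
j: 12·(-12) - (-10)·(-2) = -144 - 20 = -164
k: (-10)·3 - 11·(-12) = -30 - (-132) = 102
p × q = (-58, -164, 102)

(-58, -164, 102)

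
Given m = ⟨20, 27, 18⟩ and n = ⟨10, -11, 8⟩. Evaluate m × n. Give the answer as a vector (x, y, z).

i: 27·8 - 18·(-11) = 216 - (-198) = 414
j: 18·10 - 20·8 = 180 - 160 = 20
k: 20·(-11) - 27·10 = -220 - 270 = -490
m × n = (414, 20, -490)

(414, 20, -490)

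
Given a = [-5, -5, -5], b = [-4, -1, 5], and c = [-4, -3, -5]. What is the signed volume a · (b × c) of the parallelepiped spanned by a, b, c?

60

b × c:
i: (-1)·(-5) - 5·(-3) = 5 - (-15) = 20
j: 5·(-4) - (-4)·(-5) = -20 - 20 = -40
k: (-4)·(-3) - (-1)·(-4) = 12 - 4 = 8
b × c = (20, -40, 8)
a · (b × c) = (-5)·20 + (-5)·(-40) + (-5)·8 = -100 + 200 - 40 = 60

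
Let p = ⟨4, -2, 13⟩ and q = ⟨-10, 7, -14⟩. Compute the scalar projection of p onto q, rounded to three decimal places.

-12.706

p · q = 4·(-10) + (-2)·7 + 13·(-14) = -40 - 14 - 182 = -236
|q| = √(100 + 49 + 196) = √345 ≈ 18.5742
comp_q p = -236 / √345 ≈ -12.706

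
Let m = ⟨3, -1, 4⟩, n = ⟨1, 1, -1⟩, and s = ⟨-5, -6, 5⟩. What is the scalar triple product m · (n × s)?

n × s:
i: 1·5 - (-1)·(-6) = 5 - 6 = -1
j: (-1)·(-5) - 1·5 = 5 - 5 = 0
k: 1·(-6) - 1·(-5) = -6 - (-5) = -1
n × s = (-1, 0, -1)
m · (n × s) = 3·(-1) + (-1)·0 + 4·(-1) = -3 + 0 - 4 = -7

-7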